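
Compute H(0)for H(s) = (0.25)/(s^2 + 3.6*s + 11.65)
DC gain = H(0) = num(0)/den(0) = 0.25/11.65 = 0.02146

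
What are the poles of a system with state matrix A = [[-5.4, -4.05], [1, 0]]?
Eigenvalues solve det(λI - A) = 0.
Characteristic polynomial: λ^2 + 5.4*λ + 4.05 = 0.
Factor: (λ + 4.5)(λ + 0.9) = 0.
Roots: -0.9, -4.5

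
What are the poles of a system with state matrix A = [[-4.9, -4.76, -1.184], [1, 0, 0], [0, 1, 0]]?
Eigenvalues solve det(λI - A) = 0.
Characteristic polynomial: λ^3 + 4.9*λ^2 + 4.76*λ + 1.184 = 0.
Factor: (λ + 0.4)(λ + 0.8)(λ + 3.7) = 0.
Roots: -0.4, -0.8, -3.7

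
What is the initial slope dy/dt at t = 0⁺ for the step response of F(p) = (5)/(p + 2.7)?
IVT: y'(0⁺) = lim_{p→∞} p²·Y(p) = lim_{p→∞} p·F(p).
deg(num) = 0, deg(den) = 1, relative degree = 1, so p·F(p) → (leading num)/(leading den) = 5/1 = 5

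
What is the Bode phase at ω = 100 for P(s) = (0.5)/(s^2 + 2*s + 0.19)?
Substitute s = j*100: P(j100) = -4.9981e-05 - 9.99638e-07j.
∠P(j100) = atan2(Im, Re) = atan2(-9.99638e-07, -4.9981e-05) = -178.85°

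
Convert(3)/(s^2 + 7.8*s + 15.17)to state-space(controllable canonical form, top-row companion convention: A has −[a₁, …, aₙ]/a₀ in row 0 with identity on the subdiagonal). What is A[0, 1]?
Reachable canonical form for den = s^2 + 7.8*s + 15.17: top row of A = -[a₁,a₂,...,aₙ]/a₀, ones on the subdiagonal, zeros elsewhere.
A = [[-7.8, -15.17], [1, 0]].
A[0,1] = -15.17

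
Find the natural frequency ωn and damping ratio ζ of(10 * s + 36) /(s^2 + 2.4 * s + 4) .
Underdamped: complex pole -1.2 + 1.6j. ωn = |pole| = 2, ζ = -Re(pole)/ωn = 0.6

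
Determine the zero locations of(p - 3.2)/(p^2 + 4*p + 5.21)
Set numerator = 0: p - 3.2 = 0 → Zeros: 3.2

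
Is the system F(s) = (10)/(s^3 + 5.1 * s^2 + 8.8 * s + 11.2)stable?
Denominator: s^3 + 5.1*s^2 + 8.8*s + 11.2 = (s + 3.5)(s^2 + 1.6*s + 3.2). Poles: -0.8 + 1.6j, -0.8 - 1.6j, -3.5. All Re(p)<0: Yes (stable)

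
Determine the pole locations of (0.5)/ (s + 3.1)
Set denominator = 0: s + 3.1 = 0 → Poles: -3.1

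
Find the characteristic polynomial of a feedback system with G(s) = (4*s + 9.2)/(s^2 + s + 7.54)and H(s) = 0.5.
Characteristic poly = G_den * H_den + G_num * H_num = (s^2 + s + 7.54) + (2*s + 4.6) = s^2 + 3*s + 12.14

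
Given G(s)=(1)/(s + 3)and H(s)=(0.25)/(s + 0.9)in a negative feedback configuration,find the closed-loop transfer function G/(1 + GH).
Closed-loop T = G/(1+GH).
Numerator: G_num * H_den = s + 0.9.
Denominator: G_den * H_den + G_num * H_num = (s^2 + 3.9*s + 2.7) + (0.25) = s^2 + 3.9*s + 2.95.
T(s) = (s + 0.9)/(s^2 + 3.9*s + 2.95)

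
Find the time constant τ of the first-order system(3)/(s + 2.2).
First-order system: τ = -1/pole. Pole = -2.2. τ = -1/(-2.2) = 0.4545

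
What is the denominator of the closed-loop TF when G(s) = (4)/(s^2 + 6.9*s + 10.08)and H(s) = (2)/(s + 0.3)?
Characteristic poly = G_den * H_den + G_num * H_num = (s^3 + 7.2*s^2 + 12.15*s + 3.024) + (8) = s^3 + 7.2*s^2 + 12.15*s + 11.024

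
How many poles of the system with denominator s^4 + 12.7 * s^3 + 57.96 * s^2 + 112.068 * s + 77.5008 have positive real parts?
s^4 + 12.7*s^3 + 57.96*s^2 + 112.068*s + 77.5008 = (s + 2.4)(s + 1.8)(s + 3.9)(s + 4.6). Poles: -1.8, -2.4, -3.9, -4.6. RHP poles (Re>0): 0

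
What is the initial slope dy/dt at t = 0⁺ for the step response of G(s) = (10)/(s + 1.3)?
IVT: y'(0⁺) = lim_{s→∞} s²·Y(s) = lim_{s→∞} s·G(s).
deg(num) = 0, deg(den) = 1, relative degree = 1, so s·G(s) → (leading num)/(leading den) = 10/1 = 10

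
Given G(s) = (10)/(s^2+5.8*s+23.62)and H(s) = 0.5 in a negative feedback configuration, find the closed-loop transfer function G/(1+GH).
Closed-loop T = G/(1+GH).
Numerator: G_num * H_den = 10.
Denominator: G_den * H_den + G_num * H_num = (s^2 + 5.8*s + 23.62) + (5) = s^2 + 5.8*s + 28.62.
T(s) = (10)/(s^2 + 5.8*s + 28.62)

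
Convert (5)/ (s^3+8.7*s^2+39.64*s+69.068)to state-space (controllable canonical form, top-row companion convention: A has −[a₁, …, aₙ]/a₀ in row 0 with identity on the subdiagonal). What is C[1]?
Reachable canonical form: C = numerator coefficients (right-aligned, zero-padded to length n).
num = 5, C = [[0, 0, 5]].
C[1] = 0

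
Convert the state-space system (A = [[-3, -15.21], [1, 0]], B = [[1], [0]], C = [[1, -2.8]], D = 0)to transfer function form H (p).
H(p) = C(pI - A)⁻¹B + D.
Characteristic polynomial det(pI - A) = p^2 + 3*p + 15.21.
Numerator from C·adj(pI-A)·B + D·det(pI-A) = p - 2.8.
H(p) = (p - 2.8)/(p^2 + 3*p + 15.21)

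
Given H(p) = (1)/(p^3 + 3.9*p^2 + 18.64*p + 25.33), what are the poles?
Set denominator = 0: p^3 + 3.9*p^2 + 18.64*p + 25.33 = (p + 1.7)(p^2 + 2.2*p + 14.9) = 0 → Poles: -1.1 + 3.7j, -1.1 - 3.7j, -1.7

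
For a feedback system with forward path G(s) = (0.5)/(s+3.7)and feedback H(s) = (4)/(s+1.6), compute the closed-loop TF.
Closed-loop T = G/(1+GH).
Numerator: G_num * H_den = 0.5*s + 0.8.
Denominator: G_den * H_den + G_num * H_num = (s^2 + 5.3*s + 5.92) + (2) = s^2 + 5.3*s + 7.92.
T(s) = (0.5*s + 0.8)/(s^2 + 5.3*s + 7.92)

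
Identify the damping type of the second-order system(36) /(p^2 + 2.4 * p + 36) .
Standard form: ωn²/(p²+2ζωn·p+ωn²) gives ωn=6, ζ=0.2.
Underdamped (ζ = 0.2 < 1)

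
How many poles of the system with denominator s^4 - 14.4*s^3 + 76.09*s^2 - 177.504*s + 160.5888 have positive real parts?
s^4 - 14.4*s^3 + 76.09*s^2 - 177.504*s + 160.5888 = (s - 4.8)(s - 4.8)(s^2 - 4.8*s + 6.97). Poles: 2.4 + 1.1j, 2.4 - 1.1j, 4.8, 4.8. RHP poles (Re>0): 4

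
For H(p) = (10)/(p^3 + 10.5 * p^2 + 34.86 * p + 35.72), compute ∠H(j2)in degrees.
Substitute p = j*2: H(j2) = -0.0163168 - 0.160362j.
∠H(j2) = atan2(Im, Re) = atan2(-0.160362, -0.0163168) = -95.81°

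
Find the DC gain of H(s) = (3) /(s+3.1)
DC gain = H(0) = num(0)/den(0) = 3/3.1 = 0.9677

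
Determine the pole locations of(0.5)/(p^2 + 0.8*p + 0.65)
Set denominator = 0: p^2 + 0.8*p + 0.65 = 0 → Poles: -0.4 + 0.7j, -0.4 - 0.7j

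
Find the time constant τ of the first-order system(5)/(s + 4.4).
First-order system: τ = -1/pole. Pole = -4.4. τ = -1/(-4.4) = 0.2273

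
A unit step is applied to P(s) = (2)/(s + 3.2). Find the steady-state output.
FVT: lim_{t→∞} y(t) = lim_{s→0} s*Y(s) where Y(s) = P(s)/s.
= lim_{s→0} P(s) = P(0) = num(0)/den(0) = 2/3.2 = 0.625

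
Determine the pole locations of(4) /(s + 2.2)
Set denominator = 0: s + 2.2 = 0 → Poles: -2.2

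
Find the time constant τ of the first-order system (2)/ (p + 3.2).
First-order system: τ = -1/pole. Pole = -3.2. τ = -1/(-3.2) = 0.3125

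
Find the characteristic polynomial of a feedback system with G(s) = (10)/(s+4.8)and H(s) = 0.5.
Characteristic poly = G_den * H_den + G_num * H_num = (s + 4.8) + (5) = s + 9.8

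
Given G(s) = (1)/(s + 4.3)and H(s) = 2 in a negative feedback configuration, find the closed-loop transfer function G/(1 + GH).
Closed-loop T = G/(1+GH).
Numerator: G_num * H_den = 1.
Denominator: G_den * H_den + G_num * H_num = (s + 4.3) + (2) = s + 6.3.
T(s) = (1)/(s + 6.3)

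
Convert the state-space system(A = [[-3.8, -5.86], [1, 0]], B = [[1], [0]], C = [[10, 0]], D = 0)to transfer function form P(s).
P(s) = C(sI - A)⁻¹B + D.
Characteristic polynomial det(sI - A) = s^2 + 3.8*s + 5.86.
Numerator from C·adj(sI-A)·B + D·det(sI-A) = 10*s.
P(s) = (10*s)/(s^2 + 3.8*s + 5.86)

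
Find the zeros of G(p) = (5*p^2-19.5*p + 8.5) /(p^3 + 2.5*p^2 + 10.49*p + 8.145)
Set numerator = 0: 5*p^2 - 19.5*p + 8.5 = 5*(p - 3.4)(p - 0.5) = 0 → Zeros: 0.5, 3.4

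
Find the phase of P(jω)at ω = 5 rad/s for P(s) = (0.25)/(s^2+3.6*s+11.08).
Substitute s = j*5: P(j5) = -0.00672118 - 0.00869118j.
∠P(j5) = atan2(Im, Re) = atan2(-0.00869118, -0.00672118) = -127.72°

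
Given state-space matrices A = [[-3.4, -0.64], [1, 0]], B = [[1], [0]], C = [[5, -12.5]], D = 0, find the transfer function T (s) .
T(s) = C(sI - A)⁻¹B + D.
Characteristic polynomial det(sI - A) = s^2 + 3.4*s + 0.64.
Numerator from C·adj(sI-A)·B + D·det(sI-A) = 5*s - 12.5.
T(s) = (5*s - 12.5)/(s^2 + 3.4*s + 0.64)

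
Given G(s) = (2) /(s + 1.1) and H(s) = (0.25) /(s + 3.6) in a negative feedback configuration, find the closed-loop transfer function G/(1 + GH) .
Closed-loop T = G/(1+GH).
Numerator: G_num * H_den = 2*s + 7.2.
Denominator: G_den * H_den + G_num * H_num = (s^2 + 4.7*s + 3.96) + (0.5) = s^2 + 4.7*s + 4.46.
T(s) = (2*s + 7.2)/(s^2 + 4.7*s + 4.46)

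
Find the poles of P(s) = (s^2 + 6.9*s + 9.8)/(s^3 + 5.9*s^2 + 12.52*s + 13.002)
Set denominator = 0: s^3 + 5.9*s^2 + 12.52*s + 13.002 = (s + 3.3)(s^2 + 2.6*s + 3.94) = 0 → Poles: -1.3 + 1.5j, -1.3 - 1.5j, -3.3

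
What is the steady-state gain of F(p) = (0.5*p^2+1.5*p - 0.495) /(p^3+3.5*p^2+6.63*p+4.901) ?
DC gain = F(0) = num(0)/den(0) = -0.495/4.901 = -0.101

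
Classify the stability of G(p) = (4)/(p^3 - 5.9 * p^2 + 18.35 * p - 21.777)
Denominator: p^3 - 5.9*p^2 + 18.35*p - 21.777 = (p - 2.1)(p^2 - 3.8*p + 10.37). Poles: 1.9 + 2.6j, 1.9 - 2.6j, 2.1. Unstable (3 pole(s) in RHP)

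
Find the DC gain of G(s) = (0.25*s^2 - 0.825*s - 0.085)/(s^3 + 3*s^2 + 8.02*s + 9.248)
DC gain = G(0) = num(0)/den(0) = -0.085/9.248 = -0.009191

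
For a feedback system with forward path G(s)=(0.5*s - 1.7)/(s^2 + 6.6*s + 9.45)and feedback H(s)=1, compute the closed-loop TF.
Closed-loop T = G/(1+GH).
Numerator: G_num * H_den = 0.5*s - 1.7.
Denominator: G_den * H_den + G_num * H_num = (s^2 + 6.6*s + 9.45) + (0.5*s - 1.7) = s^2 + 7.1*s + 7.75.
T(s) = (0.5*s - 1.7)/(s^2 + 7.1*s + 7.75)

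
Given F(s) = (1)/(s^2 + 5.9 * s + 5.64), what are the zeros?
Numerator is a nonzero constant (1) → Zeros: none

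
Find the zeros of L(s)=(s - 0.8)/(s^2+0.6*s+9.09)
Set numerator = 0: s - 0.8 = 0 → Zeros: 0.8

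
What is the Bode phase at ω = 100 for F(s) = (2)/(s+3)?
Substitute s = j*100: F(j100) = 0.00059946 - 0.019982j.
∠F(j100) = atan2(Im, Re) = atan2(-0.019982, 0.00059946) = -88.28°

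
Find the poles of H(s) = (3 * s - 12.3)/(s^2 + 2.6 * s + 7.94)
Set denominator = 0: s^2 + 2.6*s + 7.94 = 0 → Poles: -1.3 + 2.5j, -1.3 - 2.5j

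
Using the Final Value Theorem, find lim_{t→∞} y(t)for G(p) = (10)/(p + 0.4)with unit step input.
FVT: lim_{t→∞} y(t) = lim_{p→0} p*Y(p) where Y(p) = G(p)/p.
= lim_{p→0} G(p) = G(0) = num(0)/den(0) = 10/0.4 = 25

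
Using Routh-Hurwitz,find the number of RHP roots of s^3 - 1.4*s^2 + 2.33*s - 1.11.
Routh array:
s^3: [1, 2.33]; s^2: [-1.4, -1.11]; s^1: [1.53714]; s^0: [-1.11]
First column: [1, -1.4, 1.53714, -1.11]. Sign changes = RHP roots = 3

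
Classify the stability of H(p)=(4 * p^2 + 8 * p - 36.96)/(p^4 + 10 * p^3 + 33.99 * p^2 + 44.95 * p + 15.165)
Denominator: p^4 + 10*p^3 + 33.99*p^2 + 44.95*p + 15.165 = (p + 0.5)(p + 4.5)(p^2 + 5*p + 6.74). Poles: -0.5, -2.5 + 0.7j, -2.5 - 0.7j, -4.5. Stable (all poles in LHP)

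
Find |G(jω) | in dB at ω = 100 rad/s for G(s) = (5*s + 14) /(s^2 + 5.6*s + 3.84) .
Substitute s = j*100: G(j100) = 0.00139723 - 0.0499409j.
|G(j100)| = sqrt(Re² + Im²) = 0.04996.
20*log₁₀(0.04996) = -26.03 dB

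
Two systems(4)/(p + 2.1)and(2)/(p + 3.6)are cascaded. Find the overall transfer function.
Series: H = H₁ · H₂ = (n₁·n₂)/(d₁·d₂).
Num: n₁·n₂ = 8. Den: d₁·d₂ = p^2 + 5.7*p + 7.56.
H(p) = (8)/(p^2 + 5.7*p + 7.56)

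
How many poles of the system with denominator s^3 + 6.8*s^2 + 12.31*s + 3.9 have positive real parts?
s^3 + 6.8*s^2 + 12.31*s + 3.9 = (s + 0.4)(s + 2.5)(s + 3.9). Poles: -0.4, -2.5, -3.9. RHP poles (Re>0): 0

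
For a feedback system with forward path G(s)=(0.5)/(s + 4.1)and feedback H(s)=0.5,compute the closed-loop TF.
Closed-loop T = G/(1+GH).
Numerator: G_num * H_den = 0.5.
Denominator: G_den * H_den + G_num * H_num = (s + 4.1) + (0.25) = s + 4.35.
T(s) = (0.5)/(s + 4.35)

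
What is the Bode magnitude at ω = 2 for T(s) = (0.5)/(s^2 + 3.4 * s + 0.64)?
Substitute s = j*2: T(j2) = -0.0292024 - 0.0591j.
|T(j2)| = sqrt(Re² + Im²) = 0.06592.
20*log₁₀(0.06592) = -23.62 dB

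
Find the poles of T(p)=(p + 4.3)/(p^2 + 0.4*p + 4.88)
Set denominator = 0: p^2 + 0.4*p + 4.88 = 0 → Poles: -0.2 + 2.2j, -0.2 - 2.2j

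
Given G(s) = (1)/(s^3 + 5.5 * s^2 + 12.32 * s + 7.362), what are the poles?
Set denominator = 0: s^3 + 5.5*s^2 + 12.32*s + 7.362 = (s + 0.9)(s^2 + 4.6*s + 8.18) = 0 → Poles: -0.9, -2.3 + 1.7j, -2.3 - 1.7j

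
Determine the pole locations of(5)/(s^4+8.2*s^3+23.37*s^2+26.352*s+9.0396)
Set denominator = 0: s^4 + 8.2*s^3 + 23.37*s^2 + 26.352*s + 9.0396 = (s + 3.1)(s + 1.8)(s + 0.6)(s + 2.7) = 0 → Poles: -0.6, -1.8, -2.7, -3.1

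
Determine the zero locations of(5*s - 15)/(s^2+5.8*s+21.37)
Set numerator = 0: 5*s - 15 = 0 → Zeros: 3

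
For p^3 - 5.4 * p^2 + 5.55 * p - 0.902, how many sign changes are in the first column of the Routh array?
Routh array:
p^3: [1, 5.55]; p^2: [-5.4, -0.902]; p^1: [5.38296]; p^0: [-0.902]
First column: [1, -5.4, 5.38296, -0.902]. Sign changes = 3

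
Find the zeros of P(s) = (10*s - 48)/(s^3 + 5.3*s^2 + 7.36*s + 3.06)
Set numerator = 0: 10*s - 48 = 0 → Zeros: 4.8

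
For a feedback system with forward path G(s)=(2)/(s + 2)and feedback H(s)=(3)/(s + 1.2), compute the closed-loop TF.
Closed-loop T = G/(1+GH).
Numerator: G_num * H_den = 2*s + 2.4.
Denominator: G_den * H_den + G_num * H_num = (s^2 + 3.2*s + 2.4) + (6) = s^2 + 3.2*s + 8.4.
T(s) = (2*s + 2.4)/(s^2 + 3.2*s + 8.4)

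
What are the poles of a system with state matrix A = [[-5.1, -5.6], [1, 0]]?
Eigenvalues solve det(λI - A) = 0.
Characteristic polynomial: λ^2 + 5.1*λ + 5.6 = 0.
Factor: (λ + 1.6)(λ + 3.5) = 0.
Roots: -1.6, -3.5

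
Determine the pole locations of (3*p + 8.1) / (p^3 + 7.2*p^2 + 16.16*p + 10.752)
Set denominator = 0: p^3 + 7.2*p^2 + 16.16*p + 10.752 = (p + 2.8)(p + 3.2)(p + 1.2) = 0 → Poles: -1.2, -2.8, -3.2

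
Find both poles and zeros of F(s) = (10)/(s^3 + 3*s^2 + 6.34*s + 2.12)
Set denominator = 0: s^3 + 3*s^2 + 6.34*s + 2.12 = (s + 0.4)(s^2 + 2.6*s + 5.3) = 0 → Poles: -0.4, -1.3 + 1.9j, -1.3 - 1.9j
Numerator is a nonzero constant (10) → Zeros: none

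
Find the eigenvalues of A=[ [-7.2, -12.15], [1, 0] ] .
Eigenvalues solve det(λI - A) = 0.
Characteristic polynomial: λ^2 + 7.2*λ + 12.15 = 0.
Factor: (λ + 4.5)(λ + 2.7) = 0.
Roots: -2.7, -4.5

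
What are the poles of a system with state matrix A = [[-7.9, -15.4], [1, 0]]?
Eigenvalues solve det(λI - A) = 0.
Characteristic polynomial: λ^2 + 7.9*λ + 15.4 = 0.
Factor: (λ + 4.4)(λ + 3.5) = 0.
Roots: -3.5, -4.4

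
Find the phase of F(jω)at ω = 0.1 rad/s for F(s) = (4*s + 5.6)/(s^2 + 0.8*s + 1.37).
Substitute s = j*0.1: F(j0.1) = 4.12069 + 0.0517241j.
∠F(j0.1) = atan2(Im, Re) = atan2(0.0517241, 4.12069) = 0.72°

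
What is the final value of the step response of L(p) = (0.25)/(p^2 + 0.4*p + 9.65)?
FVT: lim_{t→∞} y(t) = lim_{p→0} p*Y(p) where Y(p) = L(p)/p.
= lim_{p→0} L(p) = L(0) = num(0)/den(0) = 0.25/9.65 = 0.02591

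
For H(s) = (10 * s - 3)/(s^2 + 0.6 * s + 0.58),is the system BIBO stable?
Denominator: s^2 + 0.6*s + 0.58. Poles: -0.3 + 0.7j, -0.3 - 0.7j. All Re(p)<0: Yes (stable)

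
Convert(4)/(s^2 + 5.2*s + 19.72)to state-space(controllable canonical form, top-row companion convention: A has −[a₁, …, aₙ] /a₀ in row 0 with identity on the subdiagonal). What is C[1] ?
Reachable canonical form: C = numerator coefficients (right-aligned, zero-padded to length n).
num = 4, C = [[0, 4]].
C[1] = 4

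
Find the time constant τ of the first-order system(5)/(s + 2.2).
First-order system: τ = -1/pole. Pole = -2.2. τ = -1/(-2.2) = 0.4545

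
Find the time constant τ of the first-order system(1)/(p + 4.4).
First-order system: τ = -1/pole. Pole = -4.4. τ = -1/(-4.4) = 0.2273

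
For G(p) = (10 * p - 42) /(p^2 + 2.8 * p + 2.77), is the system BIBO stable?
Denominator: p^2 + 2.8*p + 2.77. Poles: -1.4 + 0.9j, -1.4 - 0.9j. All Re(p)<0: Yes (stable)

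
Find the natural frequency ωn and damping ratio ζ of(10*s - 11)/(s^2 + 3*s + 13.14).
Underdamped: complex pole -1.5 + 3.3j. ωn = |pole| = 3.625, ζ = -Re(pole)/ωn = 0.4138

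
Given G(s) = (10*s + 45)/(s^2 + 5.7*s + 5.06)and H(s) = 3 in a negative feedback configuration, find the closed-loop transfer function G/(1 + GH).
Closed-loop T = G/(1+GH).
Numerator: G_num * H_den = 10*s + 45.
Denominator: G_den * H_den + G_num * H_num = (s^2 + 5.7*s + 5.06) + (30*s + 135) = s^2 + 35.7*s + 140.06.
T(s) = (10*s + 45)/(s^2 + 35.7*s + 140.06)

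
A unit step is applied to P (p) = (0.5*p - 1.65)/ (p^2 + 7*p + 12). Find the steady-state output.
FVT: lim_{t→∞} y(t) = lim_{p→0} p*Y(p) where Y(p) = P(p)/p.
= lim_{p→0} P(p) = P(0) = num(0)/den(0) = -1.65/12 = -0.1375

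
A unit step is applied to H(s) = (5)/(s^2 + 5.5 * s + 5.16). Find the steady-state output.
FVT: lim_{t→∞} y(t) = lim_{s→0} s*Y(s) where Y(s) = H(s)/s.
= lim_{s→0} H(s) = H(0) = num(0)/den(0) = 5/5.16 = 0.969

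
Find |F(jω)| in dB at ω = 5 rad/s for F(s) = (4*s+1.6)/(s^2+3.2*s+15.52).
Substitute s = j*5: F(j5) = 0.881347 - 0.622198j.
|F(j5)| = sqrt(Re² + Im²) = 1.079.
20*log₁₀(1.079) = 0.66 dB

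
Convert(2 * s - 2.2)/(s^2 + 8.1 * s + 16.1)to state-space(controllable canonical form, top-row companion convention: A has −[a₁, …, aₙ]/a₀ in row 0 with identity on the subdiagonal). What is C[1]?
Reachable canonical form: C = numerator coefficients (right-aligned, zero-padded to length n).
num = 2*s - 2.2, C = [[2, -2.2]].
C[1] = -2.2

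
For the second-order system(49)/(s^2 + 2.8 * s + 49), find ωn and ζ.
Standard form: ωn²/(s²+2ζωn·s+ωn²).
const=49=ωn² → ωn=7, s coeff=2.8=2ζωn → ζ=0.2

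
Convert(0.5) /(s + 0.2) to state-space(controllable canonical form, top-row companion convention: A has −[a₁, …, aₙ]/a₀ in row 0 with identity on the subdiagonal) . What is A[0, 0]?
Reachable canonical form for den = s + 0.2: top row of A = -[a₁,a₂,...,aₙ]/a₀, ones on the subdiagonal, zeros elsewhere.
A = [[-0.2]].
A[0,0] = -0.2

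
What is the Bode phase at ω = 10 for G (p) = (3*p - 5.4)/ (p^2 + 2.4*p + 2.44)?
Substitute p = j*10: G(j10) = 0.123522 - 0.277116j.
∠G(j10) = atan2(Im, Re) = atan2(-0.277116, 0.123522) = -65.98°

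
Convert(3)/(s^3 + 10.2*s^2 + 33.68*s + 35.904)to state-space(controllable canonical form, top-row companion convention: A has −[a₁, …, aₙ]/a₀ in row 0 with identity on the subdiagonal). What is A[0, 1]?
Reachable canonical form for den = s^3 + 10.2*s^2 + 33.68*s + 35.904: top row of A = -[a₁,a₂,...,aₙ]/a₀, ones on the subdiagonal, zeros elsewhere.
A = [[-10.2, -33.68, -35.904], [1, 0, 0], [0, 1, 0]].
A[0,1] = -33.68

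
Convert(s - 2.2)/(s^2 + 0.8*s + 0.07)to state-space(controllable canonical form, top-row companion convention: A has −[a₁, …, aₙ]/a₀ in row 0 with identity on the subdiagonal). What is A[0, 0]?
Reachable canonical form for den = s^2 + 0.8*s + 0.07: top row of A = -[a₁,a₂,...,aₙ]/a₀, ones on the subdiagonal, zeros elsewhere.
A = [[-0.8, -0.07], [1, 0]].
A[0,0] = -0.8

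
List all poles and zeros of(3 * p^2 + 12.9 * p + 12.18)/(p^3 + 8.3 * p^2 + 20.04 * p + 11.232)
Set denominator = 0: p^3 + 8.3*p^2 + 20.04*p + 11.232 = (p + 3.9)(p + 0.8)(p + 3.6) = 0 → Poles: -0.8, -3.6, -3.9
Set numerator = 0: 3*p^2 + 12.9*p + 12.18 = 3*(p + 2.9)(p + 1.4) = 0 → Zeros: -1.4, -2.9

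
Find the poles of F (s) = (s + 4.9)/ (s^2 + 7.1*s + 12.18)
Set denominator = 0: s^2 + 7.1*s + 12.18 = (s + 4.2)(s + 2.9) = 0 → Poles: -2.9, -4.2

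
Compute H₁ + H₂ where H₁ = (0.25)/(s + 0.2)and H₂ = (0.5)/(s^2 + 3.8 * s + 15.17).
Parallel: H = H₁ + H₂ = (n₁·d₂ + n₂·d₁)/(d₁·d₂).
n₁·d₂ = 0.25*s^2 + 0.95*s + 3.7925. n₂·d₁ = 0.5*s + 0.1. Sum = 0.25*s^2 + 1.45*s + 3.8925. d₁·d₂ = s^3 + 4*s^2 + 15.93*s + 3.034.
H(s) = (0.25*s^2 + 1.45*s + 3.8925)/(s^3 + 4*s^2 + 15.93*s + 3.034)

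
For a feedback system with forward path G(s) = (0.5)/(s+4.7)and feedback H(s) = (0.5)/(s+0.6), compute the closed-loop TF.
Closed-loop T = G/(1+GH).
Numerator: G_num * H_den = 0.5*s + 0.3.
Denominator: G_den * H_den + G_num * H_num = (s^2 + 5.3*s + 2.82) + (0.25) = s^2 + 5.3*s + 3.07.
T(s) = (0.5*s + 0.3)/(s^2 + 5.3*s + 3.07)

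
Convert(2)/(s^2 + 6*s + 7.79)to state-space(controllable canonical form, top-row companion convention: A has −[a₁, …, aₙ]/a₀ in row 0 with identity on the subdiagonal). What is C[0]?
Reachable canonical form: C = numerator coefficients (right-aligned, zero-padded to length n).
num = 2, C = [[0, 2]].
C[0] = 0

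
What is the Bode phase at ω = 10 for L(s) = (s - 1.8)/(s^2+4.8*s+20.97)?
Substitute s = j*10: L(j10) = 0.0727805 - 0.08233j.
∠L(j10) = atan2(Im, Re) = atan2(-0.08233, 0.0727805) = -48.52°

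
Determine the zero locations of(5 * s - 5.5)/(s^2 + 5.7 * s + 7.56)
Set numerator = 0: 5*s - 5.5 = 0 → Zeros: 1.1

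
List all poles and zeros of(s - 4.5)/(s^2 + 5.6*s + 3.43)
Set denominator = 0: s^2 + 5.6*s + 3.43 = (s + 4.9)(s + 0.7) = 0 → Poles: -0.7, -4.9
Set numerator = 0: s - 4.5 = 0 → Zeros: 4.5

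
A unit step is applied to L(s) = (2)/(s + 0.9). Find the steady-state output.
FVT: lim_{t→∞} y(t) = lim_{s→0} s*Y(s) where Y(s) = L(s)/s.
= lim_{s→0} L(s) = L(0) = num(0)/den(0) = 2/0.9 = 2.222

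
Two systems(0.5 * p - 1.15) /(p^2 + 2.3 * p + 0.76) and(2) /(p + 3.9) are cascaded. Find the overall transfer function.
Series: H = H₁ · H₂ = (n₁·n₂)/(d₁·d₂).
Num: n₁·n₂ = p - 2.3. Den: d₁·d₂ = p^3 + 6.2*p^2 + 9.73*p + 2.964.
H(p) = (p - 2.3)/(p^3 + 6.2*p^2 + 9.73*p + 2.964)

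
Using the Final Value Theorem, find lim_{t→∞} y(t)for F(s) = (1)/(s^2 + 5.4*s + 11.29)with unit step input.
FVT: lim_{t→∞} y(t) = lim_{s→0} s*Y(s) where Y(s) = F(s)/s.
= lim_{s→0} F(s) = F(0) = num(0)/den(0) = 1/11.29 = 0.08857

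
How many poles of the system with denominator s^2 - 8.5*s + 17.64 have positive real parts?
s^2 - 8.5*s + 17.64 = (s - 4.9)(s - 3.6). Poles: 3.6, 4.9. RHP poles (Re>0): 2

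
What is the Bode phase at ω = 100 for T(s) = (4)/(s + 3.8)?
Substitute s = j*100: T(j100) = 0.00151781 - 0.0399423j.
∠T(j100) = atan2(Im, Re) = atan2(-0.0399423, 0.00151781) = -87.82°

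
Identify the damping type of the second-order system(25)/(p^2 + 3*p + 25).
Standard form: ωn²/(p²+2ζωn·p+ωn²) gives ωn=5, ζ=0.3.
Underdamped (ζ = 0.3 < 1)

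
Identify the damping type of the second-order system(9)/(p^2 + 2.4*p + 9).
Standard form: ωn²/(p²+2ζωn·p+ωn²) gives ωn=3, ζ=0.4.
Underdamped (ζ = 0.4 < 1)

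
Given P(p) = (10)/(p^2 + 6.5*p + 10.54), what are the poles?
Set denominator = 0: p^2 + 6.5*p + 10.54 = (p + 3.4)(p + 3.1) = 0 → Poles: -3.1, -3.4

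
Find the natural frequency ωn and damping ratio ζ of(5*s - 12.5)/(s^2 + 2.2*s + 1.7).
Underdamped: complex pole -1.1 + 0.7j. ωn = |pole| = 1.304, ζ = -Re(pole)/ωn = 0.8437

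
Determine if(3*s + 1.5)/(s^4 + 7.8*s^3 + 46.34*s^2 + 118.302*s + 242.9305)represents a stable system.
Denominator: s^4 + 7.8*s^3 + 46.34*s^2 + 118.302*s + 242.9305 = (s^2 + 4.8*s + 19.45)(s^2 + 3*s + 12.49). Poles: -1.5 + 3.2j, -1.5 - 3.2j, -2.4 + 3.7j, -2.4 - 3.7j. All Re(p)<0: Yes (stable)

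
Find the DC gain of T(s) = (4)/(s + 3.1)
DC gain = T(0) = num(0)/den(0) = 4/3.1 = 1.29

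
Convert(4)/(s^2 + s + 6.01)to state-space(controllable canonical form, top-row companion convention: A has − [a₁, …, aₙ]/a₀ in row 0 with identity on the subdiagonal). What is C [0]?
Reachable canonical form: C = numerator coefficients (right-aligned, zero-padded to length n).
num = 4, C = [[0, 4]].
C[0] = 0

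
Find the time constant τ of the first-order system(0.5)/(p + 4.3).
First-order system: τ = -1/pole. Pole = -4.3. τ = -1/(-4.3) = 0.2326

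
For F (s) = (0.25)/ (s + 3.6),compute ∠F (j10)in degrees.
Substitute s = j*10: F(j10) = 0.00796742 - 0.0221317j.
∠F(j10) = atan2(Im, Re) = atan2(-0.0221317, 0.00796742) = -70.20°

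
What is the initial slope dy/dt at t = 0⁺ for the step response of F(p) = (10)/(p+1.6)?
IVT: y'(0⁺) = lim_{p→∞} p²·Y(p) = lim_{p→∞} p·F(p).
deg(num) = 0, deg(den) = 1, relative degree = 1, so p·F(p) → (leading num)/(leading den) = 10/1 = 10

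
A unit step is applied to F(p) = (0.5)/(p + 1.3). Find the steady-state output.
FVT: lim_{t→∞} y(t) = lim_{p→0} p*Y(p) where Y(p) = F(p)/p.
= lim_{p→0} F(p) = F(0) = num(0)/den(0) = 0.5/1.3 = 0.3846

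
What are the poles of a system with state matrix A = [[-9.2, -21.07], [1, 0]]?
Eigenvalues solve det(λI - A) = 0.
Characteristic polynomial: λ^2 + 9.2*λ + 21.07 = 0.
Factor: (λ + 4.3)(λ + 4.9) = 0.
Roots: -4.3, -4.9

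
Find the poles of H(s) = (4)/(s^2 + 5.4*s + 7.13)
Set denominator = 0: s^2 + 5.4*s + 7.13 = (s + 2.3)(s + 3.1) = 0 → Poles: -2.3, -3.1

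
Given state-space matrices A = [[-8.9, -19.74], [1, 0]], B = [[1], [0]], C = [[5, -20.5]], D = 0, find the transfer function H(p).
H(p) = C(pI - A)⁻¹B + D.
Characteristic polynomial det(pI - A) = p^2 + 8.9*p + 19.74.
Numerator from C·adj(pI-A)·B + D·det(pI-A) = 5*p - 20.5.
H(p) = (5*p - 20.5)/(p^2 + 8.9*p + 19.74)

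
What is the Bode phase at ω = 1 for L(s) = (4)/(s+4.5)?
Substitute s = j*1: L(j1) = 0.847059 - 0.188235j.
∠L(j1) = atan2(Im, Re) = atan2(-0.188235, 0.847059) = -12.53°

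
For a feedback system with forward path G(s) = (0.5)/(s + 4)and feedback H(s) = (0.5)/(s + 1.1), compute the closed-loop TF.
Closed-loop T = G/(1+GH).
Numerator: G_num * H_den = 0.5*s + 0.55.
Denominator: G_den * H_den + G_num * H_num = (s^2 + 5.1*s + 4.4) + (0.25) = s^2 + 5.1*s + 4.65.
T(s) = (0.5*s + 0.55)/(s^2 + 5.1*s + 4.65)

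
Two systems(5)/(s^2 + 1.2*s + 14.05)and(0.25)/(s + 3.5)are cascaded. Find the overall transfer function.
Series: H = H₁ · H₂ = (n₁·n₂)/(d₁·d₂).
Num: n₁·n₂ = 1.25. Den: d₁·d₂ = s^3 + 4.7*s^2 + 18.25*s + 49.175.
H(s) = (1.25)/(s^3 + 4.7*s^2 + 18.25*s + 49.175)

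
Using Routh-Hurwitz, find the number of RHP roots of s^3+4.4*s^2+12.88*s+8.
Routh array:
s^3: [1, 12.88]; s^2: [4.4, 8]; s^1: [11.0618]; s^0: [8]
First column: [1, 4.4, 11.0618, 8]. Sign changes = RHP roots = 0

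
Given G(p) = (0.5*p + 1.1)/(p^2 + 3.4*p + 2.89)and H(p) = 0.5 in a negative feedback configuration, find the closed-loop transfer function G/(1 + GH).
Closed-loop T = G/(1+GH).
Numerator: G_num * H_den = 0.5*p + 1.1.
Denominator: G_den * H_den + G_num * H_num = (p^2 + 3.4*p + 2.89) + (0.25*p + 0.55) = p^2 + 3.65*p + 3.44.
T(p) = (0.5*p + 1.1)/(p^2 + 3.65*p + 3.44)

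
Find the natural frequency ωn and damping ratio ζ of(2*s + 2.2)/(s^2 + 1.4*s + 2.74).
Underdamped: complex pole -0.7 + 1.5j. ωn = |pole| = 1.655, ζ = -Re(pole)/ωn = 0.4229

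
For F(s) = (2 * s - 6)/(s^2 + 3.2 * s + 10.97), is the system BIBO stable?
Denominator: s^2 + 3.2*s + 10.97. Poles: -1.6 + 2.9j, -1.6 - 2.9j. All Re(p)<0: Yes (stable)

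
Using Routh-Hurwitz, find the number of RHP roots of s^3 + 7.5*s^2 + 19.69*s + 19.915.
Routh array:
s^3: [1, 19.69]; s^2: [7.5, 19.915]; s^1: [17.0347]; s^0: [19.915]
First column: [1, 7.5, 17.0347, 19.915]. Sign changes = RHP roots = 0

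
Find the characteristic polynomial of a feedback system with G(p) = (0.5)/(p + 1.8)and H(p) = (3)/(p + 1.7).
Characteristic poly = G_den * H_den + G_num * H_num = (p^2 + 3.5*p + 3.06) + (1.5) = p^2 + 3.5*p + 4.56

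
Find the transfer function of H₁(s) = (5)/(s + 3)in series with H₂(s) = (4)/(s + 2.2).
Series: H = H₁ · H₂ = (n₁·n₂)/(d₁·d₂).
Num: n₁·n₂ = 20. Den: d₁·d₂ = s^2 + 5.2*s + 6.6.
H(s) = (20)/(s^2 + 5.2*s + 6.6)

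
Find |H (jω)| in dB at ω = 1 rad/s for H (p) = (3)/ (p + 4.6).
Substitute p = j*1: H(j1) = 0.622744 - 0.135379j.
|H(j1)| = sqrt(Re² + Im²) = 0.6373.
20*log₁₀(0.6373) = -3.91 dB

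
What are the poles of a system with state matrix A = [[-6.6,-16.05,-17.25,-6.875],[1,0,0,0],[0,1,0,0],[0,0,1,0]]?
Eigenvalues solve det(λI - A) = 0.
Characteristic polynomial: λ^4 + 6.6*λ^3 + 16.05*λ^2 + 17.25*λ + 6.875 = 0.
Factor: (λ + 1.1)(λ + 2.5)(λ^2 + 3*λ + 2.5) = 0.
Roots: -1.1, -1.5 + 0.5j, -1.5 - 0.5j, -2.5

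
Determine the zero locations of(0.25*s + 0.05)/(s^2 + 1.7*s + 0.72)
Set numerator = 0: 0.25*s + 0.05 = 0 → Zeros: -0.2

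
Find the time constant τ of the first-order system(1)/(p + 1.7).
First-order system: τ = -1/pole. Pole = -1.7. τ = -1/(-1.7) = 0.5882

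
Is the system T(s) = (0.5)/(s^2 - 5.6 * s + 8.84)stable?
Denominator: s^2 - 5.6*s + 8.84. Poles: 2.8 + 1j, 2.8 - 1j. All Re(p)<0: No (unstable)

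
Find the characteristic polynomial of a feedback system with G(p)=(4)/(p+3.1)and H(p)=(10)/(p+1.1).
Characteristic poly = G_den * H_den + G_num * H_num = (p^2 + 4.2*p + 3.41) + (40) = p^2 + 4.2*p + 43.41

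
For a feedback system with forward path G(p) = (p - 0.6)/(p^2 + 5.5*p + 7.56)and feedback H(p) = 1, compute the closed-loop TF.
Closed-loop T = G/(1+GH).
Numerator: G_num * H_den = p - 0.6.
Denominator: G_den * H_den + G_num * H_num = (p^2 + 5.5*p + 7.56) + (p - 0.6) = p^2 + 6.5*p + 6.96.
T(p) = (p - 0.6)/(p^2 + 6.5*p + 6.96)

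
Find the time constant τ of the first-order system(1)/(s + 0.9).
First-order system: τ = -1/pole. Pole = -0.9. τ = -1/(-0.9) = 1.111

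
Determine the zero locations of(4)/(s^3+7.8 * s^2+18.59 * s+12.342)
Numerator is a nonzero constant (4) → Zeros: none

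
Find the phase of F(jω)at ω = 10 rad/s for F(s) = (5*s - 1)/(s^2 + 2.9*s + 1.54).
Substitute s = j*10: F(j10) = 0.146977 - 0.46453j.
∠F(j10) = atan2(Im, Re) = atan2(-0.46453, 0.146977) = -72.44°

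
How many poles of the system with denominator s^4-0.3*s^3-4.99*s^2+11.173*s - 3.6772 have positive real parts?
s^4 - 0.3*s^3 - 4.99*s^2 + 11.173*s - 3.6772 = (s - 0.4)(s + 2.9)(s^2 - 2.8*s + 3.17). Poles: -2.9, 0.4, 1.4 + 1.1j, 1.4 - 1.1j. RHP poles (Re>0): 3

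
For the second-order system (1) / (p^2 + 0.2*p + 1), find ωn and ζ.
Standard form: ωn²/(p²+2ζωn·p+ωn²).
const=1=ωn² → ωn=1, p coeff=0.2=2ζωn → ζ=0.1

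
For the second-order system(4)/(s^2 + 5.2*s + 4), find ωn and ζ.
Standard form: ωn²/(s²+2ζωn·s+ωn²).
const=4=ωn² → ωn=2, s coeff=5.2=2ζωn → ζ=1.3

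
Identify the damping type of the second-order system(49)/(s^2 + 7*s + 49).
Standard form: ωn²/(s²+2ζωn·s+ωn²) gives ωn=7, ζ=0.5.
Underdamped (ζ = 0.5 < 1)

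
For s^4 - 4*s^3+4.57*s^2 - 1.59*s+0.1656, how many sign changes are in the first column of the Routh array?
Routh array:
s^4: [1, 4.57, 0.1656]; s^3: [-4, -1.59]; s^2: [4.1725, 0.1656]; s^1: [-1.43125]; s^0: [0.1656]
First column: [1, -4, 4.1725, -1.43125, 0.1656]. Sign changes = 4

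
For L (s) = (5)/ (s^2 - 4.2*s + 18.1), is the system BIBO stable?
Denominator: s^2 - 4.2*s + 18.1. Poles: 2.1 + 3.7j, 2.1 - 3.7j. All Re(p)<0: No (unstable)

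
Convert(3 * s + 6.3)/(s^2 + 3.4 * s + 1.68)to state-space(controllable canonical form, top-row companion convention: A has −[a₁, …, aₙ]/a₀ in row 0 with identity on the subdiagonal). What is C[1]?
Reachable canonical form: C = numerator coefficients (right-aligned, zero-padded to length n).
num = 3*s + 6.3, C = [[3, 6.3]].
C[1] = 6.3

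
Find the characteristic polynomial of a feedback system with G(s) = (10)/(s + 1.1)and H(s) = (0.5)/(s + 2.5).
Characteristic poly = G_den * H_den + G_num * H_num = (s^2 + 3.6*s + 2.75) + (5) = s^2 + 3.6*s + 7.75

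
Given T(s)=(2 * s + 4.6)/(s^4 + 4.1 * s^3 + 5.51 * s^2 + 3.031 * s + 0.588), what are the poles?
Set denominator = 0: s^4 + 4.1*s^3 + 5.51*s^2 + 3.031*s + 0.588 = (s + 2.1)(s + 0.7)(s + 0.5)(s + 0.8) = 0 → Poles: -0.5, -0.7, -0.8, -2.1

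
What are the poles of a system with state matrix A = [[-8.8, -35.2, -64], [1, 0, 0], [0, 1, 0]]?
Eigenvalues solve det(λI - A) = 0.
Characteristic polynomial: λ^3 + 8.8*λ^2 + 35.2*λ + 64 = 0.
Factor: (λ + 4)(λ^2 + 4.8*λ + 16) = 0.
Roots: -2.4 + 3.2j, -2.4 - 3.2j, -4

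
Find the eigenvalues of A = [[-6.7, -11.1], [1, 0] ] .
Eigenvalues solve det(λI - A) = 0.
Characteristic polynomial: λ^2 + 6.7*λ + 11.1 = 0.
Factor: (λ + 3.7)(λ + 3) = 0.
Roots: -3, -3.7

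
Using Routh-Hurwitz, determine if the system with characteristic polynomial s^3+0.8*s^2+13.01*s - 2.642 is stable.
Routh array:
s^3: [1, 13.01]; s^2: [0.8, -2.642]; s^1: [16.3125]; s^0: [-2.642]
First column: [1, 0.8, 16.3125, -2.642]. Sign changes = 1.
No, unstable (1 RHP root(s))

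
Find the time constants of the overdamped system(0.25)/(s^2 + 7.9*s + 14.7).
Overdamped: real poles at -4.9, -3. τ = -1/pole → τ₁ = 0.2041, τ₂ = 0.3333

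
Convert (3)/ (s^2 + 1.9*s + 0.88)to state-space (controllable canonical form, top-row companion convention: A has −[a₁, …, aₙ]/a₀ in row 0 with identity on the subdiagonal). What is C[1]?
Reachable canonical form: C = numerator coefficients (right-aligned, zero-padded to length n).
num = 3, C = [[0, 3]].
C[1] = 3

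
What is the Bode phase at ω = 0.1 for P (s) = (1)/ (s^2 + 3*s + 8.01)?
Substitute s = j*0.1: P(j0.1) = 0.124824 - 0.00468092j.
∠P(j0.1) = atan2(Im, Re) = atan2(-0.00468092, 0.124824) = -2.15°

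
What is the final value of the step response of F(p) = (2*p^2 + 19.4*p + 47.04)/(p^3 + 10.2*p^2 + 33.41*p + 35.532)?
FVT: lim_{t→∞} y(t) = lim_{p→0} p*Y(p) where Y(p) = F(p)/p.
= lim_{p→0} F(p) = F(0) = num(0)/den(0) = 47.04/35.532 = 1.324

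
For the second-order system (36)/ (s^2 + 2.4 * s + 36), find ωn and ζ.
Standard form: ωn²/(s²+2ζωn·s+ωn²).
const=36=ωn² → ωn=6, s coeff=2.4=2ζωn → ζ=0.2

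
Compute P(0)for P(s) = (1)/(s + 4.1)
DC gain = P(0) = num(0)/den(0) = 1/4.1 = 0.2439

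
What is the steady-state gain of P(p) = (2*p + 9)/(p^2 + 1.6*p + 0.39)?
DC gain = P(0) = num(0)/den(0) = 9/0.39 = 23.08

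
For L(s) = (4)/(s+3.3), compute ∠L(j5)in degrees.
Substitute s = j*5: L(j5) = 0.36779 - 0.557258j.
∠L(j5) = atan2(Im, Re) = atan2(-0.557258, 0.36779) = -56.58°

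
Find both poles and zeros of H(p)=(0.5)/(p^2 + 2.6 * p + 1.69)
Set denominator = 0: p^2 + 2.6*p + 1.69 = (p + 1.3)(p + 1.3) = 0 → Poles: -1.3, -1.3
Numerator is a nonzero constant (0.5) → Zeros: none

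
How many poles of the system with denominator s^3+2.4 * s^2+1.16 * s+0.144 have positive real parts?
s^3 + 2.4*s^2 + 1.16*s + 0.144 = (s + 0.2)(s + 0.4)(s + 1.8). Poles: -0.2, -0.4, -1.8. RHP poles (Re>0): 0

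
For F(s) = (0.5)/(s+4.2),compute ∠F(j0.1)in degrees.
Substitute s = j*0.1: F(j0.1) = 0.11898 - 0.00283286j.
∠F(j0.1) = atan2(Im, Re) = atan2(-0.00283286, 0.11898) = -1.36°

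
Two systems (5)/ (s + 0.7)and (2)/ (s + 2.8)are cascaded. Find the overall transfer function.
Series: H = H₁ · H₂ = (n₁·n₂)/(d₁·d₂).
Num: n₁·n₂ = 10. Den: d₁·d₂ = s^2 + 3.5*s + 1.96.
H(s) = (10)/(s^2 + 3.5*s + 1.96)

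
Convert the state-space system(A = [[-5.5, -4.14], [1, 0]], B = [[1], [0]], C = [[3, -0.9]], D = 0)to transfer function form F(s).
F(s) = C(sI - A)⁻¹B + D.
Characteristic polynomial det(sI - A) = s^2 + 5.5*s + 4.14.
Numerator from C·adj(sI-A)·B + D·det(sI-A) = 3*s - 0.9.
F(s) = (3*s - 0.9)/(s^2 + 5.5*s + 4.14)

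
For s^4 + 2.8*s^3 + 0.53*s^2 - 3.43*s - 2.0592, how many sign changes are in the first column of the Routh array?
Routh array:
s^4: [1, 0.53, -2.0592]; s^3: [2.8, -3.43]; s^2: [1.755, -2.0592]; s^1: [-0.144667]; s^0: [-2.0592]
First column: [1, 2.8, 1.755, -0.144667, -2.0592]. Sign changes = 1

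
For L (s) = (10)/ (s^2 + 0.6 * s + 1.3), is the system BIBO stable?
Denominator: s^2 + 0.6*s + 1.3. Poles: -0.3 + 1.1j, -0.3 - 1.1j. All Re(p)<0: Yes (stable)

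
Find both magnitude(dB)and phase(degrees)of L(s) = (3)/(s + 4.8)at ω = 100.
Substitute s = j*100: L(j100) = 0.00143669 - 0.029931j.
|L| = 20*log₁₀(sqrt(Re²+Im²)) = -30.47 dB.
∠L = atan2(Im, Re) = -87.25°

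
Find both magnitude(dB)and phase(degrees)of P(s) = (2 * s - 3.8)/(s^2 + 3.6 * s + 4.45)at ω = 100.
Substitute s = j*100: P(j100) = 0.00109938 - 0.0199693j.
|P| = 20*log₁₀(sqrt(Re²+Im²)) = -33.98 dB.
∠P = atan2(Im, Re) = -86.85°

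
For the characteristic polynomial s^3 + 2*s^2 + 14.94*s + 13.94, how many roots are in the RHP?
s^3 + 2*s^2 + 14.94*s + 13.94 = (s + 1)(s^2 + s + 13.94). Poles: -0.5 + 3.7j, -0.5 - 3.7j, -1. RHP poles (Re>0): 0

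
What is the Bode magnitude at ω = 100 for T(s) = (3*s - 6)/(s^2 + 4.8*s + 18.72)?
Substitute s = j*100: T(j100) = 0.00204181 - 0.0299581j.
|T(j100)| = sqrt(Re² + Im²) = 0.03003.
20*log₁₀(0.03003) = -30.45 dB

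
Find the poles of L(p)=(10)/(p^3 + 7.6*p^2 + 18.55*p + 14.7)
Set denominator = 0: p^3 + 7.6*p^2 + 18.55*p + 14.7 = (p + 3.5)(p + 2.1)(p + 2) = 0 → Poles: -2, -2.1, -3.5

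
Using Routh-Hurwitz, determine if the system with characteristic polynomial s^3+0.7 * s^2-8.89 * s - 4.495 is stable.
Routh array:
s^3: [1, -8.89]; s^2: [0.7, -4.495]; s^1: [-2.46857]; s^0: [-4.495]
First column: [1, 0.7, -2.46857, -4.495]. Sign changes = 1.
No, unstable (1 RHP root(s))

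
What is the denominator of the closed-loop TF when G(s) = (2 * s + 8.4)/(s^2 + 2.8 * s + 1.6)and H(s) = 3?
Characteristic poly = G_den * H_den + G_num * H_num = (s^2 + 2.8*s + 1.6) + (6*s + 25.2) = s^2 + 8.8*s + 26.8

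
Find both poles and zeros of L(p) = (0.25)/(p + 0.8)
Set denominator = 0: p + 0.8 = 0 → Poles: -0.8
Numerator is a nonzero constant (0.25) → Zeros: none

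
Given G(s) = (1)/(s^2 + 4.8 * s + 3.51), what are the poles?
Set denominator = 0: s^2 + 4.8*s + 3.51 = (s + 0.9)(s + 3.9) = 0 → Poles: -0.9, -3.9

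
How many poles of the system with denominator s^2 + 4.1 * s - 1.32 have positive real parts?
s^2 + 4.1*s - 1.32 = (s - 0.3)(s + 4.4). Poles: -4.4, 0.3. RHP poles (Re>0): 1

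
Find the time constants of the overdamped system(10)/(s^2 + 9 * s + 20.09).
Overdamped: real poles at -4.9, -4.1. τ = -1/pole → τ₁ = 0.2041, τ₂ = 0.2439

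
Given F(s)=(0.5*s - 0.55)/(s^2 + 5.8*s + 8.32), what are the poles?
Set denominator = 0: s^2 + 5.8*s + 8.32 = (s + 2.6)(s + 3.2) = 0 → Poles: -2.6, -3.2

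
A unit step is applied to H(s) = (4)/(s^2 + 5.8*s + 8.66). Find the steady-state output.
FVT: lim_{t→∞} y(t) = lim_{s→0} s*Y(s) where Y(s) = H(s)/s.
= lim_{s→0} H(s) = H(0) = num(0)/den(0) = 4/8.66 = 0.4619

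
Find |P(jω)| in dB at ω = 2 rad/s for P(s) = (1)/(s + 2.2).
Substitute s = j*2: P(j2) = 0.248869 - 0.226244j.
|P(j2)| = sqrt(Re² + Im²) = 0.3363.
20*log₁₀(0.3363) = -9.46 dB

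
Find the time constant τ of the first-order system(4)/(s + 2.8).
First-order system: τ = -1/pole. Pole = -2.8. τ = -1/(-2.8) = 0.3571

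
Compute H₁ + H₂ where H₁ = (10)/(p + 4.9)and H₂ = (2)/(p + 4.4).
Parallel: H = H₁ + H₂ = (n₁·d₂ + n₂·d₁)/(d₁·d₂).
n₁·d₂ = 10*p + 44. n₂·d₁ = 2*p + 9.8. Sum = 12*p + 53.8. d₁·d₂ = p^2 + 9.3*p + 21.56.
H(p) = (12*p + 53.8)/(p^2 + 9.3*p + 21.56)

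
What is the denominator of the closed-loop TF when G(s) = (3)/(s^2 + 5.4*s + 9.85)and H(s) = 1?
Characteristic poly = G_den * H_den + G_num * H_num = (s^2 + 5.4*s + 9.85) + (3) = s^2 + 5.4*s + 12.85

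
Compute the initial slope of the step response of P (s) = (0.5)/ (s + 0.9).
IVT: y'(0⁺) = lim_{s→∞} s²·Y(s) = lim_{s→∞} s·P(s).
deg(num) = 0, deg(den) = 1, relative degree = 1, so s·P(s) → (leading num)/(leading den) = 0.5/1 = 0.5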